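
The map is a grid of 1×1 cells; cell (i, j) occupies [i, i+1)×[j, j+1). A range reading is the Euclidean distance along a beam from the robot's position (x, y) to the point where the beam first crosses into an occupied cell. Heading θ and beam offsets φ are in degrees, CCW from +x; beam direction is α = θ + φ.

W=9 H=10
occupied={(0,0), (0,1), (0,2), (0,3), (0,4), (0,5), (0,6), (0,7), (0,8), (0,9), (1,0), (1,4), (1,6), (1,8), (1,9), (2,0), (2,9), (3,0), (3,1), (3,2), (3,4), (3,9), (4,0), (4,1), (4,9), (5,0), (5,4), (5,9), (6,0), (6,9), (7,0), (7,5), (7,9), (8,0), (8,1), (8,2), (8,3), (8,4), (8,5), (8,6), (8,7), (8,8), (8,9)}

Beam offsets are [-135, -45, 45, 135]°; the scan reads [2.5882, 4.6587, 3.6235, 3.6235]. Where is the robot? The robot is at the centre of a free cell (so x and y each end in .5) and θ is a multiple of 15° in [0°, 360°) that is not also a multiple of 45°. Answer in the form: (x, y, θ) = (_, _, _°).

(x, y, θ) = (4.5, 5.5, 330°)

Candidates: 47 free-cell centres × 16 headings = 752 poses. Raycast each; keep the one whose scan matches to 4 dp.
  (2.5, 2.5, 195°): beam 1 = 1.7321 ≠ 2.5882 ✗
  (2.5, 3.5, 195°): beam 1 = 1.0000 ≠ 2.5882 ✗
  (1.5, 2.5, 150°): beam 1 = 1.5529 ≠ 2.5882 ✗
  (1.5, 1.5, 15°): beam 1 = 0.5774 ≠ 2.5882 ✗
  (4.5, 7.5, 60°): beam 2 = 3.6235 ≠ 4.6587 ✗
  …
  (4.5, 5.5, 330°): r_1=2.5882, r_2=4.6587, r_3=3.6235, r_4=3.6235 — all match ✓
No second candidate reproduces the full scan.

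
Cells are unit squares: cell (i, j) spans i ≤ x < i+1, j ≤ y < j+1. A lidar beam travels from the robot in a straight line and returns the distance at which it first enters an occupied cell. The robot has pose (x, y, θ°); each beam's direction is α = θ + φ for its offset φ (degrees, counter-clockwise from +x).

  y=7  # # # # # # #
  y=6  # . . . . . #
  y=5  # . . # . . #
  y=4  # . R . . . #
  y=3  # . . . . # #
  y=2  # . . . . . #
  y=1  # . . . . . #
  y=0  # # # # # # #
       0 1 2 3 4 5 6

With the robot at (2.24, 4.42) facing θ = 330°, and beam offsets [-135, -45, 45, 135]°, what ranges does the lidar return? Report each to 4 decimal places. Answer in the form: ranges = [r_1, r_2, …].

ranges = [1.2837, 3.5406, 3.8926, 2.6710]

beam 1: φ=-135°, α=195°
  direction (-0.9659, -0.2588); cell (2,4); t to first gridline: x 0.2485, y 1.6228 (then +1.0353 / +3.8637)
    (1,4) via x @ 0.2485
    (0,4) via x @ 1.2837  # hit
  → r_1 = 1.2837
beam 2: φ=-45°, α=285°
  direction (0.2588, -0.9659); cell (2,4); t to first gridline: x 2.9364, y 0.4348 (then +3.8637 / +1.0353)
    (2,3) via y @ 0.4348
    (2,2) via y @ 1.4701
    (2,1) via y @ 2.5054
    (3,1) via x @ 2.9364
    (3,0) via y @ 3.5406  # hit
  → r_2 = 3.5406
beam 3: φ=45°, α=15°
  direction (0.9659, 0.2588); cell (2,4); t to first gridline: x 0.7868, y 2.2409 (then +1.0353 / +3.8637)
    (3,4) via x @ 0.7868
    (4,4) via x @ 1.8221
    (4,5) via y @ 2.2409
    (5,5) via x @ 2.8574
    (6,5) via x @ 3.8926  # hit
  → r_3 = 3.8926
beam 4: φ=135°, α=105°
  direction (-0.2588, 0.9659); cell (2,4); t to first gridline: x 0.9273, y 0.6005 (then +3.8637 / +1.0353)
    (2,5) via y @ 0.6005
    (1,5) via x @ 0.9273
    (1,6) via y @ 1.6357
    (1,7) via y @ 2.6710  # hit
  → r_4 = 2.6710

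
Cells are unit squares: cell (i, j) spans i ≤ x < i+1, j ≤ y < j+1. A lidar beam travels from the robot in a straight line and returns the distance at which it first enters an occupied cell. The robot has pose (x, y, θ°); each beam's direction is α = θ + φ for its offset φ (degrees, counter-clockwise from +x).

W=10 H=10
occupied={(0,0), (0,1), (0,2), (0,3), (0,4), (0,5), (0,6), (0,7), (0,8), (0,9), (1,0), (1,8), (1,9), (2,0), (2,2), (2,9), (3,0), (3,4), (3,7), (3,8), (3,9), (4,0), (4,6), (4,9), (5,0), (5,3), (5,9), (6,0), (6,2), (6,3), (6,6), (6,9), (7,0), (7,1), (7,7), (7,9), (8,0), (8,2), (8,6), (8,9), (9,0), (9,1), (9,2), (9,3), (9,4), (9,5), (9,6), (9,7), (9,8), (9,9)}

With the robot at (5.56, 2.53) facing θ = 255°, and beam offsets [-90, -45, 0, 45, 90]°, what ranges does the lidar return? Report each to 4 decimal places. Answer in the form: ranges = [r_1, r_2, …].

ranges = [4.7209, 3.0600, 1.5840, 1.7667, 0.4555]

beam 1: φ=-90°, α=165°
  direction (-0.9659, 0.2588); cell (5,2); t to first gridline: x 0.5798, y 1.8159 (then +1.0353 / +3.8637)
    (4,2) via x @ 0.5798
    (3,2) via x @ 1.6150
    (3,3) via y @ 1.8159
    (2,3) via x @ 2.6503
    (1,3) via x @ 3.6856
    (0,3) via x @ 4.7209  # hit
  → r_1 = 4.7209
beam 2: φ=-45°, α=210°
  direction (-0.8660, -0.5000); cell (5,2); t to first gridline: x 0.6466, y 1.0600 (then +1.1547 / +2.0000)
    (4,2) via x @ 0.6466
    (4,1) via y @ 1.0600
    (3,1) via x @ 1.8013
    (2,1) via x @ 2.9560
    (2,0) via y @ 3.0600  # hit
  → r_2 = 3.0600
beam 3: φ=0°, α=255°
  direction (-0.2588, -0.9659); cell (5,2); t to first gridline: x 2.1637, y 0.5487 (then +3.8637 / +1.0353)
    (5,1) via y @ 0.5487
    (5,0) via y @ 1.5840  # hit
  → r_3 = 1.5840
beam 4: φ=45°, α=300°
  direction (0.5000, -0.8660); cell (5,2); t to first gridline: x 0.8800, y 0.6120 (then +2.0000 / +1.1547)
    (5,1) via y @ 0.6120
    (6,1) via x @ 0.8800
    (6,0) via y @ 1.7667  # hit
  → r_4 = 1.7667
beam 5: φ=90°, α=345°
  direction (0.9659, -0.2588); cell (5,2); t to first gridline: x 0.4555, y 2.0478 (then +1.0353 / +3.8637)
    (6,2) via x @ 0.4555  # hit
  → r_5 = 0.4555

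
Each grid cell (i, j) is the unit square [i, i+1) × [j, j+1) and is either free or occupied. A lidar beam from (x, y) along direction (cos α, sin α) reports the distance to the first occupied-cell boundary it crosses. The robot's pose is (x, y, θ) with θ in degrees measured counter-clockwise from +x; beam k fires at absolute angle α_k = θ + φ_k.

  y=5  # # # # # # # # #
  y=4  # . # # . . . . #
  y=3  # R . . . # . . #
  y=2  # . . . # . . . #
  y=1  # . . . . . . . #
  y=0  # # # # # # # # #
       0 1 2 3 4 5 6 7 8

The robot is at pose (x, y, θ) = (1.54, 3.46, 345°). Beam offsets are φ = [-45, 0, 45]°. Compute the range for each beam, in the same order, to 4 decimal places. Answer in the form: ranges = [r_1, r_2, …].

ranges = [2.8406, 2.5468, 1.0800]

beam 1: φ=-45°, α=300°
  cosα=0.5000 sinα=-0.8660 | (1,3) | tMaxX 0.9200 tMaxY 0.5312 | tΔX 2.0000 tΔY 1.1547
    t=0.5312 [y] (1,2)
    t=0.9200 [x] (2,2)
    t=1.6859 [y] (2,1)
    t=2.8406 [y] (2,0) — stop
  → r_1 = 2.8406
beam 2: φ=0°, α=345°
  cosα=0.9659 sinα=-0.2588 | (1,3) | tMaxX 0.4762 tMaxY 1.7773 | tΔX 1.0353 tΔY 3.8637
    t=0.4762 [x] (2,3)
    t=1.5115 [x] (3,3)
    t=1.7773 [y] (3,2)
    t=2.5468 [x] (4,2) — stop
  → r_2 = 2.5468
beam 3: φ=45°, α=30°
  cosα=0.8660 sinα=0.5000 | (1,3) | tMaxX 0.5312 tMaxY 1.0800 | tΔX 1.1547 tΔY 2.0000
    t=0.5312 [x] (2,3)
    t=1.0800 [y] (2,4) — stop
  → r_3 = 1.0800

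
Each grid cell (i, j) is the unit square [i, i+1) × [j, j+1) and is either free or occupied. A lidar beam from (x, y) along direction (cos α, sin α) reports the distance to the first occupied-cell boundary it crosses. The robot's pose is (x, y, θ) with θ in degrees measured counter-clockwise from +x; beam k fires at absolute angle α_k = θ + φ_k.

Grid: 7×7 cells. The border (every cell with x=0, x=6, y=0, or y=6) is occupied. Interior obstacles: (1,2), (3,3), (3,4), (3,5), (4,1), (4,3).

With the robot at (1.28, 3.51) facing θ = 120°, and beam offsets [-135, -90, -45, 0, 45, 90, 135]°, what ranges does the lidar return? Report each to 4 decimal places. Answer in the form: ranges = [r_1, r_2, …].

ranges = [1.7807, 1.9861, 2.5778, 0.5600, 0.2899, 0.3233, 0.5280]

beam 1: φ=-135°, α=345°
  dir = (cos 345°, sin 345°) = (0.9659, -0.2588); from cell (1,3)
  next x-line at t=0.7454, next y-line at t=1.9705; Δt_x=1.0353, Δt_y=3.8637
    x: enter (2,3) at t=0.7454
    x: enter (3,3) at t=1.7807 ← occupied
  → r_1 = 1.7807
beam 2: φ=-90°, α=30°
  dir = (cos 30°, sin 30°) = (0.8660, 0.5000); from cell (1,3)
  next x-line at t=0.8314, next y-line at t=0.9800; Δt_x=1.1547, Δt_y=2.0000
    x: enter (2,3) at t=0.8314
    y: enter (2,4) at t=0.9800
    x: enter (3,4) at t=1.9861 ← occupied
  → r_2 = 1.9861
beam 3: φ=-45°, α=75°
  dir = (cos 75°, sin 75°) = (0.2588, 0.9659); from cell (1,3)
  next x-line at t=2.7819, next y-line at t=0.5073; Δt_x=3.8637, Δt_y=1.0353
    y: enter (1,4) at t=0.5073
    y: enter (1,5) at t=1.5426
    y: enter (1,6) at t=2.5778 ← occupied
  → r_3 = 2.5778
beam 4: φ=0°, α=120°
  dir = (cos 120°, sin 120°) = (-0.5000, 0.8660); from cell (1,3)
  next x-line at t=0.5600, next y-line at t=0.5658; Δt_x=2.0000, Δt_y=1.1547
    x: enter (0,3) at t=0.5600 ← occupied
  → r_4 = 0.5600
beam 5: φ=45°, α=165°
  dir = (cos 165°, sin 165°) = (-0.9659, 0.2588); from cell (1,3)
  next x-line at t=0.2899, next y-line at t=1.8932; Δt_x=1.0353, Δt_y=3.8637
    x: enter (0,3) at t=0.2899 ← occupied
  → r_5 = 0.2899
beam 6: φ=90°, α=210°
  dir = (cos 210°, sin 210°) = (-0.8660, -0.5000); from cell (1,3)
  next x-line at t=0.3233, next y-line at t=1.0200; Δt_x=1.1547, Δt_y=2.0000
    x: enter (0,3) at t=0.3233 ← occupied
  → r_6 = 0.3233
beam 7: φ=135°, α=255°
  dir = (cos 255°, sin 255°) = (-0.2588, -0.9659); from cell (1,3)
  next x-line at t=1.0818, next y-line at t=0.5280; Δt_x=3.8637, Δt_y=1.0353
    y: enter (1,2) at t=0.5280 ← occupied
  → r_7 = 0.5280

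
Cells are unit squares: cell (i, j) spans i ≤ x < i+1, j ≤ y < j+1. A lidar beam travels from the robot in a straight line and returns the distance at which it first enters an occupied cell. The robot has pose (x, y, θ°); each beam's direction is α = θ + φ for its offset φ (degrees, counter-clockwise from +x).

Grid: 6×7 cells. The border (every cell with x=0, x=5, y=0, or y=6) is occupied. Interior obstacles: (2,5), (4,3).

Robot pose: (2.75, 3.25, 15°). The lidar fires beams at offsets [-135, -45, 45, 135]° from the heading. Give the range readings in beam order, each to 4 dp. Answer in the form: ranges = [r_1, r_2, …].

beam 1: φ=-135°, α=240°
  cosα=-0.5000 sinα=-0.8660 | (2,3) | tMaxX 1.5000 tMaxY 0.2887 | tΔX 2.0000 tΔY 1.1547
    t=0.2887 [y] (2,2)
    t=1.4434 [y] (2,1)
    t=1.5000 [x] (1,1)
    t=2.5981 [y] (1,0) — stop
  → r_1 = 2.5981
beam 2: φ=-45°, α=330°
  cosα=0.8660 sinα=-0.5000 | (2,3) | tMaxX 0.2887 tMaxY 0.5000 | tΔX 1.1547 tΔY 2.0000
    t=0.2887 [x] (3,3)
    t=0.5000 [y] (3,2)
    t=1.4434 [x] (4,2)
    t=2.5000 [y] (4,1)
    t=2.5981 [x] (5,1) — stop
  → r_2 = 2.5981
beam 3: φ=45°, α=60°
  cosα=0.5000 sinα=0.8660 | (2,3) | tMaxX 0.5000 tMaxY 0.8660 | tΔX 2.0000 tΔY 1.1547
    t=0.5000 [x] (3,3)
    t=0.8660 [y] (3,4)
    t=2.0207 [y] (3,5)
    t=2.5000 [x] (4,5)
    t=3.1754 [y] (4,6) — stop
  → r_3 = 3.1754
beam 4: φ=135°, α=150°
  cosα=-0.8660 sinα=0.5000 | (2,3) | tMaxX 0.8660 tMaxY 1.5000 | tΔX 1.1547 tΔY 2.0000
    t=0.8660 [x] (1,3)
    t=1.5000 [y] (1,4)
    t=2.0207 [x] (0,4) — stop
  → r_4 = 2.0207

ranges = [2.5981, 2.5981, 3.1754, 2.0207]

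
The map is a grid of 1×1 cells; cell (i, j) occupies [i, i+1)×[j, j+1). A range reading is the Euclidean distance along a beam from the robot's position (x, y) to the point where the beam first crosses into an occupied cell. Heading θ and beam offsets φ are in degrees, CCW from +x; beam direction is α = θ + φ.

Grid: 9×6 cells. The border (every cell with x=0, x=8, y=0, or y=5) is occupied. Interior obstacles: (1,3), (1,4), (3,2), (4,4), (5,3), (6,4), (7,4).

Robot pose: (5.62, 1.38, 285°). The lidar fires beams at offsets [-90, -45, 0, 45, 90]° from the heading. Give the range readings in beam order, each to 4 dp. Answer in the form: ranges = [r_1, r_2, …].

ranges = [1.4682, 0.4388, 0.3934, 0.7600, 2.4640]

beam 1: φ=-90°, α=195°
  d=(-0.9659,-0.2588)  start (5,1)  tX=0.6419 tY=1.4682  stride 1/|dx|=1.0353 1/|dy|=3.8637
    cross x-line → (4,1), t=0.6419
    cross y-line → (4,0), t=1.4682 (wall)
  → r_1 = 1.4682
beam 2: φ=-45°, α=240°
  d=(-0.5000,-0.8660)  start (5,1)  tX=1.2400 tY=0.4388  stride 1/|dx|=2.0000 1/|dy|=1.1547
    cross y-line → (5,0), t=0.4388 (wall)
  → r_2 = 0.4388
beam 3: φ=0°, α=285°
  d=(0.2588,-0.9659)  start (5,1)  tX=1.4682 tY=0.3934  stride 1/|dx|=3.8637 1/|dy|=1.0353
    cross y-line → (5,0), t=0.3934 (wall)
  → r_3 = 0.3934
beam 4: φ=45°, α=330°
  d=(0.8660,-0.5000)  start (5,1)  tX=0.4388 tY=0.7600  stride 1/|dx|=1.1547 1/|dy|=2.0000
    cross x-line → (6,1), t=0.4388
    cross y-line → (6,0), t=0.7600 (wall)
  → r_4 = 0.7600
beam 5: φ=90°, α=15°
  d=(0.9659,0.2588)  start (5,1)  tX=0.3934 tY=2.3955  stride 1/|dx|=1.0353 1/|dy|=3.8637
    cross x-line → (6,1), t=0.3934
    cross x-line → (7,1), t=1.4287
    cross y-line → (7,2), t=2.3955
    cross x-line → (8,2), t=2.4640 (wall)
  → r_5 = 2.4640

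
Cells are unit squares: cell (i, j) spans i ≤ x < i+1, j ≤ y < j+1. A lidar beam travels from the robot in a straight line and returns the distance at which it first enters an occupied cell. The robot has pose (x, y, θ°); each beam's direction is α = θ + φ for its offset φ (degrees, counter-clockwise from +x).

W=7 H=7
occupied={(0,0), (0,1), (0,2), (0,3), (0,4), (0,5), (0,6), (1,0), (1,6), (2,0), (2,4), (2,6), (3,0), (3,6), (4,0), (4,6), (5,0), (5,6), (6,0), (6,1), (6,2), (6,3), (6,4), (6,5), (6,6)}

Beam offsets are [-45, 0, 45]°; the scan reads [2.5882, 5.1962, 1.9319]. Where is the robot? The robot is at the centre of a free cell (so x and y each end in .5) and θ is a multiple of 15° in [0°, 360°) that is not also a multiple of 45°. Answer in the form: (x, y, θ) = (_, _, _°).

(x, y, θ) = (5.5, 5.5, 240°)

The pose lattice has 24·16 = 384 candidates. Test each by forward raycasting.
  (2.5, 3.5, 150°): beam 1 = 0.5176 ≠ 2.5882 ✗
  (2.5, 1.5, 150°): beam 1 = 4.6587 ≠ 2.5882 ✗
  (2.5, 5.5, 285°): beam 1 = 0.5774 ≠ 2.5882 ✗
  (2.5, 3.5, 195°): beam 1 = 1.7321 ≠ 2.5882 ✗
  …
  (5.5, 5.5, 240°): r_1=2.5882, r_2=5.1962, r_3=1.9319 — all match ✓
Only this pose fits every beam.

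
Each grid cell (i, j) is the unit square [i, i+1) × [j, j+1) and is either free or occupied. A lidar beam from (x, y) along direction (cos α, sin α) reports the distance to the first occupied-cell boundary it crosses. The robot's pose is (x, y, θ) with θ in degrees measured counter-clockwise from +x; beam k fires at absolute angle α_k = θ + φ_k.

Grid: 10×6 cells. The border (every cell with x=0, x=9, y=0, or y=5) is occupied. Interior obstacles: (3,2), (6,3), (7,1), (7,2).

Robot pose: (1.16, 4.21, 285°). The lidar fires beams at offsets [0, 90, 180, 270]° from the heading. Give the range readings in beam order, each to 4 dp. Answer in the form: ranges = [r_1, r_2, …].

ranges = [3.3232, 3.0523, 0.6182, 0.1656]

beam 1: φ=0°, α=285°
  d=(0.2588,-0.9659)  start (1,4)  tX=3.2455 tY=0.2174  stride 1/|dx|=3.8637 1/|dy|=1.0353
    cross y-line → (1,3), t=0.2174
    cross y-line → (1,2), t=1.2527
    cross y-line → (1,1), t=2.2880
    cross x-line → (2,1), t=3.2455
    cross y-line → (2,0), t=3.3232 (wall)
  → r_1 = 3.3232
beam 2: φ=90°, α=15°
  d=(0.9659,0.2588)  start (1,4)  tX=0.8696 tY=3.0523  stride 1/|dx|=1.0353 1/|dy|=3.8637
    cross x-line → (2,4), t=0.8696
    cross x-line → (3,4), t=1.9049
    cross x-line → (4,4), t=2.9402
    cross y-line → (4,5), t=3.0523 (wall)
  → r_2 = 3.0523
beam 3: φ=180°, α=105°
  d=(-0.2588,0.9659)  start (1,4)  tX=0.6182 tY=0.8179  stride 1/|dx|=3.8637 1/|dy|=1.0353
    cross x-line → (0,4), t=0.6182 (wall)
  → r_3 = 0.6182
beam 4: φ=270°, α=195°
  d=(-0.9659,-0.2588)  start (1,4)  tX=0.1656 tY=0.8114  stride 1/|dx|=1.0353 1/|dy|=3.8637
    cross x-line → (0,4), t=0.1656 (wall)
  → r_4 = 0.1656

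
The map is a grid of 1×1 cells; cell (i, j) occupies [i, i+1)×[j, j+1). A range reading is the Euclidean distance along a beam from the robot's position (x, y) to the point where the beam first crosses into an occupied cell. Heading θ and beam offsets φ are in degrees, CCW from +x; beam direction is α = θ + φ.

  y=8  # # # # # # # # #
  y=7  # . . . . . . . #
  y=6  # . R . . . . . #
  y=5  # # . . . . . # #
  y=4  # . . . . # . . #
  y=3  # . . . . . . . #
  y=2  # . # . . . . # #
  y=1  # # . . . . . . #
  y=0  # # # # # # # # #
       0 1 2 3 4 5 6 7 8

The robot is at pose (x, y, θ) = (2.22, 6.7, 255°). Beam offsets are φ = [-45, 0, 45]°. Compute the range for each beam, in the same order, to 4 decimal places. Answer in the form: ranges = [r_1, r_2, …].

ranges = [1.4000, 0.8500, 6.5818]

beam 1: φ=-45°, α=210°
  dir = (cos 210°, sin 210°) = (-0.8660, -0.5000); from cell (2,6)
  next x-line at t=0.2540, next y-line at t=1.4000; Δt_x=1.1547, Δt_y=2.0000
    x: enter (1,6) at t=0.2540
    y: enter (1,5) at t=1.4000 ← occupied
  → r_1 = 1.4000
beam 2: φ=0°, α=255°
  dir = (cos 255°, sin 255°) = (-0.2588, -0.9659); from cell (2,6)
  next x-line at t=0.8500, next y-line at t=0.7247; Δt_x=3.8637, Δt_y=1.0353
    y: enter (2,5) at t=0.7247
    x: enter (1,5) at t=0.8500 ← occupied
  → r_2 = 0.8500
beam 3: φ=45°, α=300°
  dir = (cos 300°, sin 300°) = (0.5000, -0.8660); from cell (2,6)
  next x-line at t=1.5600, next y-line at t=0.8083; Δt_x=2.0000, Δt_y=1.1547
    y: enter (2,5) at t=0.8083
    x: enter (3,5) at t=1.5600
    y: enter (3,4) at t=1.9630
    y: enter (3,3) at t=3.1177
    x: enter (4,3) at t=3.5600
    y: enter (4,2) at t=4.2724
    y: enter (4,1) at t=5.4271
    x: enter (5,1) at t=5.5600
    y: enter (5,0) at t=6.5818 ← occupied
  → r_3 = 6.5818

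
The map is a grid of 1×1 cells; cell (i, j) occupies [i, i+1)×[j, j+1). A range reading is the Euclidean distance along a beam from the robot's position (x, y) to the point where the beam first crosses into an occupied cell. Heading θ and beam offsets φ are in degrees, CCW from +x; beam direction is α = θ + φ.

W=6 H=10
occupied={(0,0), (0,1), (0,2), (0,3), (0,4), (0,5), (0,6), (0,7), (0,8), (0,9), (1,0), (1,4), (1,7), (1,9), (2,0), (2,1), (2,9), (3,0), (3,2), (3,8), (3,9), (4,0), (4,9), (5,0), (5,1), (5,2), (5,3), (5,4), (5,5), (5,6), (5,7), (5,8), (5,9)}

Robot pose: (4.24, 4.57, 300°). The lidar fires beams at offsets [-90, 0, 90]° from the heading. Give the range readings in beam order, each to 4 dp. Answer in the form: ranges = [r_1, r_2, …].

beam 1: φ=-90°, α=210°
  cosα=-0.8660 sinα=-0.5000 | (4,4) | tMaxX 0.2771 tMaxY 1.1400 | tΔX 1.1547 tΔY 2.0000
    t=0.2771 [x] (3,4)
    t=1.1400 [y] (3,3)
    t=1.4318 [x] (2,3)
    t=2.5865 [x] (1,3)
    t=3.1400 [y] (1,2)
    t=3.7412 [x] (0,2) — stop
  → r_1 = 3.7412
beam 2: φ=0°, α=300°
  cosα=0.5000 sinα=-0.8660 | (4,4) | tMaxX 1.5200 tMaxY 0.6582 | tΔX 2.0000 tΔY 1.1547
    t=0.6582 [y] (4,3)
    t=1.5200 [x] (5,3) — stop
  → r_2 = 1.5200
beam 3: φ=90°, α=30°
  cosα=0.8660 sinα=0.5000 | (4,4) | tMaxX 0.8776 tMaxY 0.8600 | tΔX 1.1547 tΔY 2.0000
    t=0.8600 [y] (4,5)
    t=0.8776 [x] (5,5) — stop
  → r_3 = 0.8776

ranges = [3.7412, 1.5200, 0.8776]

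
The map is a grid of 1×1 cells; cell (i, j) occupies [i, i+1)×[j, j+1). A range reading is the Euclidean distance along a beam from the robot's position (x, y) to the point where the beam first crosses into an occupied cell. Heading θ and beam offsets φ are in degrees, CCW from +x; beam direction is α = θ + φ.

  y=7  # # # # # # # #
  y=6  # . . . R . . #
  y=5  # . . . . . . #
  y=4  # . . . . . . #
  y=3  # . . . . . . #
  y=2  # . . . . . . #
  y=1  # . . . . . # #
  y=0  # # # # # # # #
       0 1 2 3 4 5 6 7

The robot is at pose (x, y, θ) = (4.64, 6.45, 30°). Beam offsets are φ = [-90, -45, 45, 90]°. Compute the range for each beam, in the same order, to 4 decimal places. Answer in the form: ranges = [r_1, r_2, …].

ranges = [4.7200, 2.4433, 0.5694, 0.6351]

beam 1: φ=-90°, α=300°
  direction (0.5000, -0.8660); cell (4,6); t to first gridline: x 0.7200, y 0.5196 (then +2.0000 / +1.1547)
    (4,5) via y @ 0.5196
    (5,5) via x @ 0.7200
    (5,4) via y @ 1.6743
    (6,4) via x @ 2.7200
    (6,3) via y @ 2.8290
    (6,2) via y @ 3.9837
    (7,2) via x @ 4.7200  # hit
  → r_1 = 4.7200
beam 2: φ=-45°, α=345°
  direction (0.9659, -0.2588); cell (4,6); t to first gridline: x 0.3727, y 1.7387 (then +1.0353 / +3.8637)
    (5,6) via x @ 0.3727
    (6,6) via x @ 1.4080
    (6,5) via y @ 1.7387
    (7,5) via x @ 2.4433  # hit
  → r_2 = 2.4433
beam 3: φ=45°, α=75°
  direction (0.2588, 0.9659); cell (4,6); t to first gridline: x 1.3909, y 0.5694 (then +3.8637 / +1.0353)
    (4,7) via y @ 0.5694  # hit
  → r_3 = 0.5694
beam 4: φ=90°, α=120°
  direction (-0.5000, 0.8660); cell (4,6); t to first gridline: x 1.2800, y 0.6351 (then +2.0000 / +1.1547)
    (4,7) via y @ 0.6351  # hit
  → r_4 = 0.6351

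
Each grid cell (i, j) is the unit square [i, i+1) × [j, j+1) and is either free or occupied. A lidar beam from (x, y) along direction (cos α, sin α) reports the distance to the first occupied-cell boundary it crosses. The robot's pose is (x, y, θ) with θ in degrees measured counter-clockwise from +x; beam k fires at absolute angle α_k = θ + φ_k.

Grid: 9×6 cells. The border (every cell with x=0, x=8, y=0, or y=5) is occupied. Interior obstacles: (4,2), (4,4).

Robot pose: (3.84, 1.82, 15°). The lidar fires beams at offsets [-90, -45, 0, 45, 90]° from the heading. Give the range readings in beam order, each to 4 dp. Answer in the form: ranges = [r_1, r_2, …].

beam 1: φ=-90°, α=285°
  cosα=0.2588 sinα=-0.9659 | (3,1) | tMaxX 0.6182 tMaxY 0.8489 | tΔX 3.8637 tΔY 1.0353
    t=0.6182 [x] (4,1)
    t=0.8489 [y] (4,0) — stop
  → r_1 = 0.8489
beam 2: φ=-45°, α=330°
  cosα=0.8660 sinα=-0.5000 | (3,1) | tMaxX 0.1848 tMaxY 1.6400 | tΔX 1.1547 tΔY 2.0000
    t=0.1848 [x] (4,1)
    t=1.3395 [x] (5,1)
    t=1.6400 [y] (5,0) — stop
  → r_2 = 1.6400
beam 3: φ=0°, α=15°
  cosα=0.9659 sinα=0.2588 | (3,1) | tMaxX 0.1656 tMaxY 0.6955 | tΔX 1.0353 tΔY 3.8637
    t=0.1656 [x] (4,1)
    t=0.6955 [y] (4,2) — stop
  → r_3 = 0.6955
beam 4: φ=45°, α=60°
  cosα=0.5000 sinα=0.8660 | (3,1) | tMaxX 0.3200 tMaxY 0.2078 | tΔX 2.0000 tΔY 1.1547
    t=0.2078 [y] (3,2)
    t=0.3200 [x] (4,2) — stop
  → r_4 = 0.3200
beam 5: φ=90°, α=105°
  cosα=-0.2588 sinα=0.9659 | (3,1) | tMaxX 3.2455 tMaxY 0.1863 | tΔX 3.8637 tΔY 1.0353
    t=0.1863 [y] (3,2)
    t=1.2216 [y] (3,3)
    t=2.2569 [y] (3,4)
    t=3.2455 [x] (2,4)
    t=3.2922 [y] (2,5) — stop
  → r_5 = 3.2922

ranges = [0.8489, 1.6400, 0.6955, 0.3200, 3.2922]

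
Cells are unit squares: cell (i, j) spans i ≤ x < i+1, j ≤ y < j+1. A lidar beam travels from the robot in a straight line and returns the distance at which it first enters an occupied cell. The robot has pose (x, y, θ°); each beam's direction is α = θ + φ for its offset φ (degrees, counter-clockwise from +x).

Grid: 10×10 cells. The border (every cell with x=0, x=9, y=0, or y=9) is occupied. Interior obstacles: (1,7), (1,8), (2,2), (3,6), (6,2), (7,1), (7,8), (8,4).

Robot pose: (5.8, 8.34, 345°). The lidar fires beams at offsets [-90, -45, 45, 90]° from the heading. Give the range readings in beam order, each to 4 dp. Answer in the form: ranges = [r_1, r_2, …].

beam 1: φ=-90°, α=255°
  direction (-0.2588, -0.9659); cell (5,8); t to first gridline: x 3.0910, y 0.3520 (then +3.8637 / +1.0353)
    (5,7) via y @ 0.3520
    (5,6) via y @ 1.3873
    (5,5) via y @ 2.4225
    (4,5) via x @ 3.0910
    (4,4) via y @ 3.4578
    (4,3) via y @ 4.4931
    (4,2) via y @ 5.5284
    (4,1) via y @ 6.5637
    (3,1) via x @ 6.9547
    (3,0) via y @ 7.5989  # hit
  → r_1 = 7.5989
beam 2: φ=-45°, α=300°
  direction (0.5000, -0.8660); cell (5,8); t to first gridline: x 0.4000, y 0.3926 (then +2.0000 / +1.1547)
    (5,7) via y @ 0.3926
    (6,7) via x @ 0.4000
    (6,6) via y @ 1.5473
    (7,6) via x @ 2.4000
    (7,5) via y @ 2.7020
    (7,4) via y @ 3.8567
    (8,4) via x @ 4.4000  # hit
  → r_2 = 4.4000
beam 3: φ=45°, α=30°
  direction (0.8660, 0.5000); cell (5,8); t to first gridline: x 0.2309, y 1.3200 (then +1.1547 / +2.0000)
    (6,8) via x @ 0.2309
    (6,9) via y @ 1.3200  # hit
  → r_3 = 1.3200
beam 4: φ=90°, α=75°
  direction (0.2588, 0.9659); cell (5,8); t to first gridline: x 0.7727, y 0.6833 (then +3.8637 / +1.0353)
    (5,9) via y @ 0.6833  # hit
  → r_4 = 0.6833

ranges = [7.5989, 4.4000, 1.3200, 0.6833]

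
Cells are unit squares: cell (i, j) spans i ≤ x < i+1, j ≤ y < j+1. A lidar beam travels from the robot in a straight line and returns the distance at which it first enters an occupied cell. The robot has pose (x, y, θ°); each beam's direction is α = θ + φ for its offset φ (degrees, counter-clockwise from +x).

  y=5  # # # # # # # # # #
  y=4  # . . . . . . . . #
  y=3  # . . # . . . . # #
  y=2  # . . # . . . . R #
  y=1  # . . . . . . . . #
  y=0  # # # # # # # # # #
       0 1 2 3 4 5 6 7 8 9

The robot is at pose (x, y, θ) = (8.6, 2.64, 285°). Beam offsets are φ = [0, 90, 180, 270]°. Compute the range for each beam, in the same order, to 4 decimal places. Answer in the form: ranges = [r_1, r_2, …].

beam 1: φ=0°, α=285°
  d=(0.2588,-0.9659)  start (8,2)  tX=1.5455 tY=0.6626  stride 1/|dx|=3.8637 1/|dy|=1.0353
    cross y-line → (8,1), t=0.6626
    cross x-line → (9,1), t=1.5455 (wall)
  → r_1 = 1.5455
beam 2: φ=90°, α=15°
  d=(0.9659,0.2588)  start (8,2)  tX=0.4141 tY=1.3909  stride 1/|dx|=1.0353 1/|dy|=3.8637
    cross x-line → (9,2), t=0.4141 (wall)
  → r_2 = 0.4141
beam 3: φ=180°, α=105°
  d=(-0.2588,0.9659)  start (8,2)  tX=2.3182 tY=0.3727  stride 1/|dx|=3.8637 1/|dy|=1.0353
    cross y-line → (8,3), t=0.3727 (wall)
  → r_3 = 0.3727
beam 4: φ=270°, α=195°
  d=(-0.9659,-0.2588)  start (8,2)  tX=0.6212 tY=2.4728  stride 1/|dx|=1.0353 1/|dy|=3.8637
    cross x-line → (7,2), t=0.6212
    cross x-line → (6,2), t=1.6564
    cross y-line → (6,1), t=2.4728
    cross x-line → (5,1), t=2.6917
    cross x-line → (4,1), t=3.7270
    cross x-line → (3,1), t=4.7623
    cross x-line → (2,1), t=5.7975
    cross y-line → (2,0), t=6.3365 (wall)
  → r_4 = 6.3365

ranges = [1.5455, 0.4141, 0.3727, 6.3365]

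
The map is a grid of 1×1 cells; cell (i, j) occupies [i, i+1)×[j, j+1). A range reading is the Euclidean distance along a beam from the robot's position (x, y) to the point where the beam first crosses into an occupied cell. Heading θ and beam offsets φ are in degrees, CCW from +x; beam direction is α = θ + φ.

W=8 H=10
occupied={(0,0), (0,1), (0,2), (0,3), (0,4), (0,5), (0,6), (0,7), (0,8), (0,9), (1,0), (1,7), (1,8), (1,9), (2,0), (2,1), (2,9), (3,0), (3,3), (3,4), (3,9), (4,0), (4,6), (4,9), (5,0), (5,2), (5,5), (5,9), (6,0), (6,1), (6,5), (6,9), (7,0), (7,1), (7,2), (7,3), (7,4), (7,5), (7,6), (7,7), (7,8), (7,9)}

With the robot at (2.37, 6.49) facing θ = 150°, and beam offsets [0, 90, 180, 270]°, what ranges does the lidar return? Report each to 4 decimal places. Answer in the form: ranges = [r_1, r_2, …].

beam 1: φ=0°, α=150°
  dir = (cos 150°, sin 150°) = (-0.8660, 0.5000); from cell (2,6)
  next x-line at t=0.4272, next y-line at t=1.0200; Δt_x=1.1547, Δt_y=2.0000
    x: enter (1,6) at t=0.4272
    y: enter (1,7) at t=1.0200 ← occupied
  → r_1 = 1.0200
beam 2: φ=90°, α=240°
  dir = (cos 240°, sin 240°) = (-0.5000, -0.8660); from cell (2,6)
  next x-line at t=0.7400, next y-line at t=0.5658; Δt_x=2.0000, Δt_y=1.1547
    y: enter (2,5) at t=0.5658
    x: enter (1,5) at t=0.7400
    y: enter (1,4) at t=1.7205
    x: enter (0,4) at t=2.7400 ← occupied
  → r_2 = 2.7400
beam 3: φ=180°, α=330°
  dir = (cos 330°, sin 330°) = (0.8660, -0.5000); from cell (2,6)
  next x-line at t=0.7275, next y-line at t=0.9800; Δt_x=1.1547, Δt_y=2.0000
    x: enter (3,6) at t=0.7275
    y: enter (3,5) at t=0.9800
    x: enter (4,5) at t=1.8822
    y: enter (4,4) at t=2.9800
    x: enter (5,4) at t=3.0369
    x: enter (6,4) at t=4.1916
    y: enter (6,3) at t=4.9800
    x: enter (7,3) at t=5.3463 ← occupied
  → r_3 = 5.3463
beam 4: φ=270°, α=60°
  dir = (cos 60°, sin 60°) = (0.5000, 0.8660); from cell (2,6)
  next x-line at t=1.2600, next y-line at t=0.5889; Δt_x=2.0000, Δt_y=1.1547
    y: enter (2,7) at t=0.5889
    x: enter (3,7) at t=1.2600
    y: enter (3,8) at t=1.7436
    y: enter (3,9) at t=2.8983 ← occupied
  → r_4 = 2.8983

ranges = [1.0200, 2.7400, 5.3463, 2.8983]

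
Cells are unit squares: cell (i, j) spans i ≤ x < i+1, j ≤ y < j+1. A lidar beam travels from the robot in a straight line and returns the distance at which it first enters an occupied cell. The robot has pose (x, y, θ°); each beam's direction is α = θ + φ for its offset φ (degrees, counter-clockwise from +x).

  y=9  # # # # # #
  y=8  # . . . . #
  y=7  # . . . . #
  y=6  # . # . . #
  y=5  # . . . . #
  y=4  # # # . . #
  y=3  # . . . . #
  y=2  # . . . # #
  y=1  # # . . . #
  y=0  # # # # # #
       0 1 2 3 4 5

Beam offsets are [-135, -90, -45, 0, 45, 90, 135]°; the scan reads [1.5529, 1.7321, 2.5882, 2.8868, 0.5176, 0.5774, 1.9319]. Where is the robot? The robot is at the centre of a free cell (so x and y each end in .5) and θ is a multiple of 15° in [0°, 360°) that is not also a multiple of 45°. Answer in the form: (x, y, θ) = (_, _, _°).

The pose lattice has 27·16 = 432 candidates. Test each by forward raycasting.
  (3.5, 8.5, 30°): beam 1 = 1.9319 ≠ 1.5529 ✗
  (1.5, 6.5, 195°): beam 1 = 2.8868 ≠ 1.5529 ✗
  (3.5, 1.5, 210°): beam 1 = 5.7956 ≠ 1.5529 ✗
  …
  (3.5, 6.5, 120°): r_1=1.5529, r_2=1.7321, r_3=2.5882, r_4=2.8868, r_5=0.5176, r_6=0.5774, r_7=1.9319 — all match ✓
Unique over the lattice → pose = (3.5, 6.5, 120°).

(x, y, θ) = (3.5, 6.5, 120°)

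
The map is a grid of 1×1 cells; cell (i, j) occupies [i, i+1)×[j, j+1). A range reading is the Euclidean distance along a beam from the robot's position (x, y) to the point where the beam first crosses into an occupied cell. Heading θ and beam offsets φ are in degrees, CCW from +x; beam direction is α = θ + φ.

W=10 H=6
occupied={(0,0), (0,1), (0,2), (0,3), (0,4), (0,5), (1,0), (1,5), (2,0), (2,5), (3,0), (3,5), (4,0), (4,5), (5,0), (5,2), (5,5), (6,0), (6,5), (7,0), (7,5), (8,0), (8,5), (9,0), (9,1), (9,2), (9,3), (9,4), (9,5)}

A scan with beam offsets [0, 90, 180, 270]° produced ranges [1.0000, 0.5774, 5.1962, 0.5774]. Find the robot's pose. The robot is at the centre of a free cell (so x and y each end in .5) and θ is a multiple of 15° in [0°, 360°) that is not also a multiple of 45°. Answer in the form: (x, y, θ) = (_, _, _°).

Candidates: 31 free-cell centres × 16 headings = 496 poses. Raycast each; keep the one whose scan matches to 4 dp.
  (4.5, 3.5, 60°): beam 1 = 1.7321 ≠ 1.0000 ✗
  (7.5, 2.5, 120°): beam 1 = 2.8868 ≠ 1.0000 ✗
  (4.5, 1.5, 345°): beam 1 = 1.9319 ≠ 1.0000 ✗
  (4.5, 1.5, 300°): beam 1 = 0.5774 ≠ 1.0000 ✗
  …
  (5.5, 1.5, 330°): r_1=1.0000, r_2=0.5774, r_3=5.1962, r_4=0.5774 — all match ✓
No second candidate reproduces the full scan.

(x, y, θ) = (5.5, 1.5, 330°)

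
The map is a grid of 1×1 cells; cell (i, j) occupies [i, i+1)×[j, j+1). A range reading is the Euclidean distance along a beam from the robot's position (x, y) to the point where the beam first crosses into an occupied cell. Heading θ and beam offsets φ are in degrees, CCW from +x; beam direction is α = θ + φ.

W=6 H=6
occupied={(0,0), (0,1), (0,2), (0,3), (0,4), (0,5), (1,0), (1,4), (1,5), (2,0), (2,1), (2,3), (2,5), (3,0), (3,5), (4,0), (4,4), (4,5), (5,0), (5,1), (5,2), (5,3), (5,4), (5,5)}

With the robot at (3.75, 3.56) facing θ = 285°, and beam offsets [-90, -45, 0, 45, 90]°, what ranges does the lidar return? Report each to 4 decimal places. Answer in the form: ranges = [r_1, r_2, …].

ranges = [0.7765, 1.8013, 2.6503, 1.4434, 1.2941]

beam 1: φ=-90°, α=195°
  dir = (cos 195°, sin 195°) = (-0.9659, -0.2588); from cell (3,3)
  next x-line at t=0.7765, next y-line at t=2.1637; Δt_x=1.0353, Δt_y=3.8637
    x: enter (2,3) at t=0.7765 ← occupied
  → r_1 = 0.7765
beam 2: φ=-45°, α=240°
  dir = (cos 240°, sin 240°) = (-0.5000, -0.8660); from cell (3,3)
  next x-line at t=1.5000, next y-line at t=0.6466; Δt_x=2.0000, Δt_y=1.1547
    y: enter (3,2) at t=0.6466
    x: enter (2,2) at t=1.5000
    y: enter (2,1) at t=1.8013 ← occupied
  → r_2 = 1.8013
beam 3: φ=0°, α=285°
  dir = (cos 285°, sin 285°) = (0.2588, -0.9659); from cell (3,3)
  next x-line at t=0.9659, next y-line at t=0.5798; Δt_x=3.8637, Δt_y=1.0353
    y: enter (3,2) at t=0.5798
    x: enter (4,2) at t=0.9659
    y: enter (4,1) at t=1.6150
    y: enter (4,0) at t=2.6503 ← occupied
  → r_3 = 2.6503
beam 4: φ=45°, α=330°
  dir = (cos 330°, sin 330°) = (0.8660, -0.5000); from cell (3,3)
  next x-line at t=0.2887, next y-line at t=1.1200; Δt_x=1.1547, Δt_y=2.0000
    x: enter (4,3) at t=0.2887
    y: enter (4,2) at t=1.1200
    x: enter (5,2) at t=1.4434 ← occupied
  → r_4 = 1.4434
beam 5: φ=90°, α=15°
  dir = (cos 15°, sin 15°) = (0.9659, 0.2588); from cell (3,3)
  next x-line at t=0.2588, next y-line at t=1.7000; Δt_x=1.0353, Δt_y=3.8637
    x: enter (4,3) at t=0.2588
    x: enter (5,3) at t=1.2941 ← occupied
  → r_5 = 1.2941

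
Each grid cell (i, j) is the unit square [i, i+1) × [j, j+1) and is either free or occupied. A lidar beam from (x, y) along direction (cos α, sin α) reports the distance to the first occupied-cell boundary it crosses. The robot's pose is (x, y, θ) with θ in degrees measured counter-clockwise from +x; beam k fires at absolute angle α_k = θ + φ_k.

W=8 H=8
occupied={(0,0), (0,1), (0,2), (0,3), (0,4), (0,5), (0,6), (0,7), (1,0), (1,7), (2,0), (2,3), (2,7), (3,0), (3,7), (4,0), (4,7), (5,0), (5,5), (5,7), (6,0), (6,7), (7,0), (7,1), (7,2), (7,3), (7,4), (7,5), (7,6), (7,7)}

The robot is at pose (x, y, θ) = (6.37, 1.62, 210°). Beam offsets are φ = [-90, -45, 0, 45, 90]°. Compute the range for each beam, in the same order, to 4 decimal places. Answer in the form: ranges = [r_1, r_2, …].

ranges = [6.2123, 5.5594, 1.2400, 0.6419, 0.7159]

beam 1: φ=-90°, α=120°
  direction (-0.5000, 0.8660); cell (6,1); t to first gridline: x 0.7400, y 0.4388 (then +2.0000 / +1.1547)
    (6,2) via y @ 0.4388
    (5,2) via x @ 0.7400
    (5,3) via y @ 1.5935
    (4,3) via x @ 2.7400
    (4,4) via y @ 2.7482
    (4,5) via y @ 3.9029
    (3,5) via x @ 4.7400
    (3,6) via y @ 5.0576
    (3,7) via y @ 6.2123  # hit
  → r_1 = 6.2123
beam 2: φ=-45°, α=165°
  direction (-0.9659, 0.2588); cell (6,1); t to first gridline: x 0.3831, y 1.4682 (then +1.0353 / +3.8637)
    (5,1) via x @ 0.3831
    (4,1) via x @ 1.4183
    (4,2) via y @ 1.4682
    (3,2) via x @ 2.4536
    (2,2) via x @ 3.4889
    (1,2) via x @ 4.5242
    (1,3) via y @ 5.3319
    (0,3) via x @ 5.5594  # hit
  → r_2 = 5.5594
beam 3: φ=0°, α=210°
  direction (-0.8660, -0.5000); cell (6,1); t to first gridline: x 0.4272, y 1.2400 (then +1.1547 / +2.0000)
    (5,1) via x @ 0.4272
    (5,0) via y @ 1.2400  # hit
  → r_3 = 1.2400
beam 4: φ=45°, α=255°
  direction (-0.2588, -0.9659); cell (6,1); t to first gridline: x 1.4296, y 0.6419 (then +3.8637 / +1.0353)
    (6,0) via y @ 0.6419  # hit
  → r_4 = 0.6419
beam 5: φ=90°, α=300°
  direction (0.5000, -0.8660); cell (6,1); t to first gridline: x 1.2600, y 0.7159 (then +2.0000 / +1.1547)
    (6,0) via y @ 0.7159  # hit
  → r_5 = 0.7159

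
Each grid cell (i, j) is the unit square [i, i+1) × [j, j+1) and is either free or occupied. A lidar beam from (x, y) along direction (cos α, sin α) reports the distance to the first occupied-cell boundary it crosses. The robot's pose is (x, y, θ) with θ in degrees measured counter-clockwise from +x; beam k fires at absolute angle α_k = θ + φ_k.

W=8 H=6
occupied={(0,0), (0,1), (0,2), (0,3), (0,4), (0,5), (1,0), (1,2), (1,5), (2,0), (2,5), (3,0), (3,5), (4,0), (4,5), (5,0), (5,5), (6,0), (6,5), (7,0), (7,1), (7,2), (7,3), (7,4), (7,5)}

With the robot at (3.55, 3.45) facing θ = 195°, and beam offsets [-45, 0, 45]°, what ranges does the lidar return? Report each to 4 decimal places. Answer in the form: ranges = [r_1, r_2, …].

beam 1: φ=-45°, α=150°
  d=(-0.8660,0.5000)  start (3,3)  tX=0.6351 tY=1.1000  stride 1/|dx|=1.1547 1/|dy|=2.0000
    cross x-line → (2,3), t=0.6351
    cross y-line → (2,4), t=1.1000
    cross x-line → (1,4), t=1.7898
    cross x-line → (0,4), t=2.9445 (wall)
  → r_1 = 2.9445
beam 2: φ=0°, α=195°
  d=(-0.9659,-0.2588)  start (3,3)  tX=0.5694 tY=1.7387  stride 1/|dx|=1.0353 1/|dy|=3.8637
    cross x-line → (2,3), t=0.5694
    cross x-line → (1,3), t=1.6047
    cross y-line → (1,2), t=1.7387 (wall)
  → r_2 = 1.7387
beam 3: φ=45°, α=240°
  d=(-0.5000,-0.8660)  start (3,3)  tX=1.1000 tY=0.5196  stride 1/|dx|=2.0000 1/|dy|=1.1547
    cross y-line → (3,2), t=0.5196
    cross x-line → (2,2), t=1.1000
    cross y-line → (2,1), t=1.6743
    cross y-line → (2,0), t=2.8290 (wall)
  → r_3 = 2.8290

ranges = [2.9445, 1.7387, 2.8290]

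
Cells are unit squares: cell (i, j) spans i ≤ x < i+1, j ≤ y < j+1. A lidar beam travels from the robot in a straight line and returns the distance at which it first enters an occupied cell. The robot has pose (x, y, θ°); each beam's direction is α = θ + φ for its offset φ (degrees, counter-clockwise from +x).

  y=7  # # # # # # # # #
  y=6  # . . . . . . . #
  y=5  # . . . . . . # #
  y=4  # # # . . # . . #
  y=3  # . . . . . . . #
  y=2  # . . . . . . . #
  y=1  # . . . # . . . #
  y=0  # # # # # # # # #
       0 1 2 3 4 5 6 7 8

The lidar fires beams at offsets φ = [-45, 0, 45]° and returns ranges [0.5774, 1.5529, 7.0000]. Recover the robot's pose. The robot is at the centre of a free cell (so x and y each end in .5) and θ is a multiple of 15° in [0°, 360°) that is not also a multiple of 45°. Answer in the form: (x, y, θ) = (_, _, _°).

Candidates: 37 free-cell centres × 16 headings = 592 poses. Raycast each; keep the one whose scan matches to 4 dp.
  (7.5, 6.5, 240°): beam 1 = 5.7956 ≠ 0.5774 ✗
  (4.5, 5.5, 75°): beam 1 = 3.0000 ≠ 0.5774 ✗
  (3.5, 4.5, 255°): beam 2 = 3.6235 ≠ 1.5529 ✗
  …
  (7.5, 4.5, 165°): r_1=0.5774, r_2=1.5529, r_3=7.0000 — all match ✓
No second candidate reproduces the full scan.

(x, y, θ) = (7.5, 4.5, 165°)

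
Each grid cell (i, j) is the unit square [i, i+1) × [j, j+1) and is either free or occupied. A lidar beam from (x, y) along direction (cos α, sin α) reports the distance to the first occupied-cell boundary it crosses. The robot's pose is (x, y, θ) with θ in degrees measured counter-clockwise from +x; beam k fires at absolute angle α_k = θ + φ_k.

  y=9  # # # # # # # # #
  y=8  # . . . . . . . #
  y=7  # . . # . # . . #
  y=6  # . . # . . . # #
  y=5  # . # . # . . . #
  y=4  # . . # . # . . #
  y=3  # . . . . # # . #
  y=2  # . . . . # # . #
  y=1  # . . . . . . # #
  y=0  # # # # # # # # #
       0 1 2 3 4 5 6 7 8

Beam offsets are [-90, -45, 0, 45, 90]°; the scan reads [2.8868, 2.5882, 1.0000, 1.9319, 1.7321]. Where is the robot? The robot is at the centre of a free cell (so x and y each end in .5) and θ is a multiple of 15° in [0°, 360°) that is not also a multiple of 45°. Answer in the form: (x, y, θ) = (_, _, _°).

(x, y, θ) = (6.5, 6.5, 150°)

Candidates: 43 free-cell centres × 16 headings = 688 poses. Raycast each; keep the one whose scan matches to 4 dp.
  (2.5, 6.5, 330°): beam 1 = 0.5774 ≠ 2.8868 ✗
  (2.5, 1.5, 300°): beam 1 = 1.0000 ≠ 2.8868 ✗
  (6.5, 6.5, 75°): beam 1 = 0.5176 ≠ 2.8868 ✗
  (5.5, 1.5, 300°): beam 1 = 1.0000 ≠ 2.8868 ✗
  (6.5, 5.5, 330°): beam 1 = 1.0000 ≠ 2.8868 ✗
  …
  (6.5, 6.5, 150°): r_1=2.8868, r_2=2.5882, r_3=1.0000, r_4=1.9319, r_5=1.7321 — all match ✓
Unique over the lattice → pose = (6.5, 6.5, 150°).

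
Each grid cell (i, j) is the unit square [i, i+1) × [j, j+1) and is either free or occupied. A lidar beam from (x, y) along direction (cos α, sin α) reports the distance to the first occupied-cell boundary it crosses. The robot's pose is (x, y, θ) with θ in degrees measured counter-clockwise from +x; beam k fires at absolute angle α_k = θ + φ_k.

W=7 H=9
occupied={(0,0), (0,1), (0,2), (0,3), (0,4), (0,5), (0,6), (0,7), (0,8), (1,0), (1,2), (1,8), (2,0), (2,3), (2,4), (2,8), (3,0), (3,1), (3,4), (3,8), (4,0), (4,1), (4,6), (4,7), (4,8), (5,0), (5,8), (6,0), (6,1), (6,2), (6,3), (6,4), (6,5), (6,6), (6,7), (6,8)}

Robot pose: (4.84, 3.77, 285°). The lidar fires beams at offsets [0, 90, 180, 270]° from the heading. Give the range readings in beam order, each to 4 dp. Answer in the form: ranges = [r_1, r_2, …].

ranges = [2.8677, 1.2009, 2.3087, 1.9049]

beam 1: φ=0°, α=285°
  direction (0.2588, -0.9659); cell (4,3); t to first gridline: x 0.6182, y 0.7972 (then +3.8637 / +1.0353)
    (5,3) via x @ 0.6182
    (5,2) via y @ 0.7972
    (5,1) via y @ 1.8324
    (5,0) via y @ 2.8677  # hit
  → r_1 = 2.8677
beam 2: φ=90°, α=15°
  direction (0.9659, 0.2588); cell (4,3); t to first gridline: x 0.1656, y 0.8887 (then +1.0353 / +3.8637)
    (5,3) via x @ 0.1656
    (5,4) via y @ 0.8887
    (6,4) via x @ 1.2009  # hit
  → r_2 = 1.2009
beam 3: φ=180°, α=105°
  direction (-0.2588, 0.9659); cell (4,3); t to first gridline: x 3.2455, y 0.2381 (then +3.8637 / +1.0353)
    (4,4) via y @ 0.2381
    (4,5) via y @ 1.2734
    (4,6) via y @ 2.3087  # hit
  → r_3 = 2.3087
beam 4: φ=270°, α=195°
  direction (-0.9659, -0.2588); cell (4,3); t to first gridline: x 0.8696, y 2.9751 (then +1.0353 / +3.8637)
    (3,3) via x @ 0.8696
    (2,3) via x @ 1.9049  # hit
  → r_4 = 1.9049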